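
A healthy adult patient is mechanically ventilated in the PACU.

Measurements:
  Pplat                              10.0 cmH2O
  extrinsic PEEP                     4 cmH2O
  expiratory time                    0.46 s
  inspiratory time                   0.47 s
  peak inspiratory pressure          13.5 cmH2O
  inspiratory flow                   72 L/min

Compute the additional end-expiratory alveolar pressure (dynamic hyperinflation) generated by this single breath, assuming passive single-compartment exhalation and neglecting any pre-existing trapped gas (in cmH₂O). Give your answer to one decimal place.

1.1

Flow: 72 L/min ÷ 60 = 1.2 L/s.
Vt = flow × Ti = 1.2 L/s × 0.47 s × 1000 mL/L = 564.0 mL.
R = (PIP − Pplat)/V̇ = (13.5 − 10.0) / 1.2 = 3.5/1.2 = 2.917 cmH2O·s/L.
C = Vt/(Pplat − PEEP) = 564.0 / (10.0 − 4) = 564.0/6.0 = 94.0 mL/cmH2O.
τ = R × C = 2.917 × 0.094 L/cmH2O = 0.2742 s.
Fraction remaining = e^(−Te/τ) = e^(−0.46/0.2742) = 0.1868; trapped volume = 564.0 × 0.1868 = 105.36 mL.
Additional alveolar pressure from trapping ≈ V_trapped / C = 105.36 / 94.0 = 1.121 cmH2O.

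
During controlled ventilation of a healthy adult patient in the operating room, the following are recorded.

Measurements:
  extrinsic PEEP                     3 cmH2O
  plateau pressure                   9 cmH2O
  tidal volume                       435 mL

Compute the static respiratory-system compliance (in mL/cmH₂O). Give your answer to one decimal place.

Cstat = Vt / (Pplat − PEEP) = 435 / (9 − 3) = 435 / 6.0 = 72.5 mL/cmH2O.

72.5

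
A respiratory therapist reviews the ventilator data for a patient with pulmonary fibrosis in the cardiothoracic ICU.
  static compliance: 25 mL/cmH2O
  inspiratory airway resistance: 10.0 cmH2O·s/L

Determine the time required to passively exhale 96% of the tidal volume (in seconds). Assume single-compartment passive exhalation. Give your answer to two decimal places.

τ = R × C = 10.0 × 25 mL/cmH2O = 10.0 × 0.025 L/cmH2O = 0.25 s.
Exhaled fraction f = 1 − e^(−t/τ) → t = −τ·ln(1 − f) = −0.25·ln(0.04) = 0.8047 s.

0.80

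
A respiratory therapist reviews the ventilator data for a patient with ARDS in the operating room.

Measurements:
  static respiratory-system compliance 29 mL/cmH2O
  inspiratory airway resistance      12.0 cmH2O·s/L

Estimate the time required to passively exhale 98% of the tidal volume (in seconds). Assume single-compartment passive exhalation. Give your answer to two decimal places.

1.36

τ = R × C = 12.0 × 29 mL/cmH2O = 12.0 × 0.029 L/cmH2O = 0.348 s.
Exhaled fraction f = 1 − e^(−t/τ) → t = −τ·ln(1 − f) = −0.348·ln(0.02) = 1.361 s.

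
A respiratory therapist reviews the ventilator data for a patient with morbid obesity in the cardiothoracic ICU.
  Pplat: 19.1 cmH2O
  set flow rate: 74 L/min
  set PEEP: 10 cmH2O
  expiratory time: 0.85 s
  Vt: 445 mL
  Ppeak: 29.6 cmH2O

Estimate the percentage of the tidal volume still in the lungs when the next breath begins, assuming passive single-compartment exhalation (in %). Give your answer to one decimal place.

13.0

Flow: 74 L/min ÷ 60 = 1.2333 L/s.
R = (PIP − Pplat)/V̇ = (29.6 − 19.1) / 1.2333 = 10.5/1.2333 = 8.514 cmH2O·s/L.
C = Vt/(Pplat − PEEP) = 445.0 / (19.1 − 10) = 445.0/9.1 = 48.901 mL/cmH2O.
τ = R × C = 8.514 × 0.0489 L/cmH2O = 0.4163 s.
Fraction remaining at end-expiration = e^(−Te/τ) = e^(−0.85/0.4163) = 0.1298 → 12.98%.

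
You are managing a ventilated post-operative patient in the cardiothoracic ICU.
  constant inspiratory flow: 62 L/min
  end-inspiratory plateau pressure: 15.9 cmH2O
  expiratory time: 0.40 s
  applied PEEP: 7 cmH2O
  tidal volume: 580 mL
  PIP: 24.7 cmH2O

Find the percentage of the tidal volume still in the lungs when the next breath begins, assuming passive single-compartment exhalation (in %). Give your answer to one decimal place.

Flow: 62 L/min ÷ 60 = 1.0333 L/s.
R = (PIP − Pplat)/V̇ = (24.7 − 15.9) / 1.0333 = 8.8/1.0333 = 8.516 cmH2O·s/L.
C = Vt/(Pplat − PEEP) = 580.0 / (15.9 − 7) = 580.0/8.9 = 65.169 mL/cmH2O.
τ = R × C = 8.516 × 0.06517 L/cmH2O = 0.555 s.
Fraction remaining at end-expiration = e^(−Te/τ) = e^(−0.40/0.555) = 0.4864 → 48.64%.

48.6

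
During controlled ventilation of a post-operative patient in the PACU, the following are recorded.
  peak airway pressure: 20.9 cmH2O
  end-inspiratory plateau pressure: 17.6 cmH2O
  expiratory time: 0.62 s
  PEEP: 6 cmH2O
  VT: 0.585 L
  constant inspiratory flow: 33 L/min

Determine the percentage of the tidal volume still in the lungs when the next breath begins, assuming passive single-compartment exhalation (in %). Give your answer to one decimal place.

12.9

Flow: 33 L/min ÷ 60 = 0.55 L/s.
R = (PIP − Pplat)/V̇ = (20.9 − 17.6) / 0.55 = 3.3/0.55 = 6.0 cmH2O·s/L.
C = Vt/(Pplat − PEEP) = 585.0 / (17.6 − 6) = 585.0/11.6 = 50.431 mL/cmH2O.
τ = R × C = 6.0 × 0.05043 L/cmH2O = 0.3026 s.
Fraction remaining at end-expiration = e^(−Te/τ) = e^(−0.62/0.3026) = 0.1289 → 12.89%.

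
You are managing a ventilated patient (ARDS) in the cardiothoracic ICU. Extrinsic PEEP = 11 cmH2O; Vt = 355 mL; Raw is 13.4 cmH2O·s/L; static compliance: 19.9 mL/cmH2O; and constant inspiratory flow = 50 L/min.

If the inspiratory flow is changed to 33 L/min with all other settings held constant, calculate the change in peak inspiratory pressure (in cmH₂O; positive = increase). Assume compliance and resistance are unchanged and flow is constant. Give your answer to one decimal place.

-3.8

Flow: 50 L/min ÷ 60 = 0.8333 L/s.
New flow: 33 L/min ÷ 60 = 0.55 L/s.
PIP = Vt/C + R·V̇ + PEEP (constant-flow equation of motion).
Only the resistive term changes: ΔPIP = R × ΔV̇ = 13.4 × (0.55 − 0.8333) = 13.4 × -0.2833 = -3.796 cmH2O.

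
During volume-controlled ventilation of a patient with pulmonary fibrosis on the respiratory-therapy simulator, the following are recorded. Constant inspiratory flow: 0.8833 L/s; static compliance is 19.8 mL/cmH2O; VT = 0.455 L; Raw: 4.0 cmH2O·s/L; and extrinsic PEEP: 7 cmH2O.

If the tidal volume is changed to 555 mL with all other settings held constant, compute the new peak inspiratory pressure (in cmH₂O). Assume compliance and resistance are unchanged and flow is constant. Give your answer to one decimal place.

38.6

PIP = Vt/C + R·V̇ + PEEP (constant-flow equation of motion).
Only the elastic term changes: ΔPIP = ΔVt / C = (555 − 455) / 19.8 = 5.051 cmH2O.
Original PIP = 455/19.8 + 4.0×0.8833 + 7 = 33.513 cmH2O; new PIP = 33.513 + (5.051) = 38.564 cmH2O.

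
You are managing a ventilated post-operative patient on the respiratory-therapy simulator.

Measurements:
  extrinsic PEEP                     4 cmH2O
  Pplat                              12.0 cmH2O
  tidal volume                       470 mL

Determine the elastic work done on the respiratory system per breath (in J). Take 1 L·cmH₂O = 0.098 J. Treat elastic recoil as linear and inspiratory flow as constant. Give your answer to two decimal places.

0.18

Elastic work ≈ ½ × (Pplat − PEEP) × Vt = 0.5 × (12.0 − 4) × 0.470 L = 0.5 × 8.0 × 0.470 = 1.88 L·cmH2O.
× 0.098 J/(L·cmH2O) → 0.1842 J.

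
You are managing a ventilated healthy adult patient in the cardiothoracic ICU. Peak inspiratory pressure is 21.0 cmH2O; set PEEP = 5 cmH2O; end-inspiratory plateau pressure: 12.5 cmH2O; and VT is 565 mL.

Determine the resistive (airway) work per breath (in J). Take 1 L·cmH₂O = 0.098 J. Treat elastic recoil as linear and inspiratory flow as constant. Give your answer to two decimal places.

0.47

With constant inspiratory flow the resistive pressure is constant at PIP − Pplat = 21.0 − 12.5 = 8.5 cmH2O, so resistive work = 8.5 × 0.565 = 4.803 L·cmH2O.
× 0.098 J/(L·cmH2O) → 0.4707 J.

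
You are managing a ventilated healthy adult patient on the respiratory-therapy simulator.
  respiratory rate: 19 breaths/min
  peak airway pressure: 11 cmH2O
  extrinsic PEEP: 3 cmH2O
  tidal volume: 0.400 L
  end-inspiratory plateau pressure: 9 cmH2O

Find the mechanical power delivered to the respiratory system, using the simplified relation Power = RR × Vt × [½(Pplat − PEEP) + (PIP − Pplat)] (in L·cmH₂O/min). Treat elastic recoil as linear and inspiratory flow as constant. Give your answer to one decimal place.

38.0

Per-breath work = Vt × [½(Pplat−PEEP) + (PIP−Pplat)] = 0.400 × [0.5×6.0 + 2.0] = 0.400 × 5.0 = 2.0 L·cmH2O.
Power = 19 × 2.0 = 38.0 L·cmH2O/min.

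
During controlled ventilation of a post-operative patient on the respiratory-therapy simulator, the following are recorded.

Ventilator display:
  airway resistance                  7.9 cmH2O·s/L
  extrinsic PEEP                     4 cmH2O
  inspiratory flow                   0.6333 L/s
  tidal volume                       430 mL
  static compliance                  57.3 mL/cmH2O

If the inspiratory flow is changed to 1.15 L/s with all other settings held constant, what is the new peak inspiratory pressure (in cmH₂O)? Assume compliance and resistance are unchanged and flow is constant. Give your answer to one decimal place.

20.6

PIP = Vt/C + R·V̇ + PEEP (constant-flow equation of motion).
Only the resistive term changes: ΔPIP = R × ΔV̇ = 7.9 × (1.15 − 0.6333) = 7.9 × 0.5167 = 4.082 cmH2O.
Original PIP = 430/57.3 + 7.9×0.6333 + 4 = 16.507 cmH2O; new PIP = 16.507 + (4.082) = 20.589 cmH2O.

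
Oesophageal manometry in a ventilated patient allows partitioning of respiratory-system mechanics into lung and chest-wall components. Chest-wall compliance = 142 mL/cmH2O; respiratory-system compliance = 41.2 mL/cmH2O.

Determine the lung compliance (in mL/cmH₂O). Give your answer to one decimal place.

1/CL = 1/Crs − 1/Ccw.
1/CL = 1/41.2 − 1/142 = 0.01723.
CL = 58.038 mL/cmH2O.

58.0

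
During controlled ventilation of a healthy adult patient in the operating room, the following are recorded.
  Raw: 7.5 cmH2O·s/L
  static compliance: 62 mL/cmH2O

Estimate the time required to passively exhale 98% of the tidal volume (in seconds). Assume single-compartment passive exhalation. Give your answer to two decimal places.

τ = R × C = 7.5 × 62 mL/cmH2O = 7.5 × 0.062 L/cmH2O = 0.465 s.
Exhaled fraction f = 1 − e^(−t/τ) → t = −τ·ln(1 − f) = −0.465·ln(0.02) = 1.819 s.

1.82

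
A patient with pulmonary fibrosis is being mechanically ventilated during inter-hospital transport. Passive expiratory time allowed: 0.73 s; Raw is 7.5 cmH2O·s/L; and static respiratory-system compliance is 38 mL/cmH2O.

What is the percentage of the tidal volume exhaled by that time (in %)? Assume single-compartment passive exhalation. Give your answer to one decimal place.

τ = R × C = 7.5 × 38 mL/cmH2O = 7.5 × 0.038 L/cmH2O = 0.285 s.
Passive exhalation: V(t)/V₀ = e^(−t/τ) = e^(−0.73/0.285) = 0.0772.
Fraction exhaled = 1 − 0.0772 = 0.9228 → 92.28%.

92.3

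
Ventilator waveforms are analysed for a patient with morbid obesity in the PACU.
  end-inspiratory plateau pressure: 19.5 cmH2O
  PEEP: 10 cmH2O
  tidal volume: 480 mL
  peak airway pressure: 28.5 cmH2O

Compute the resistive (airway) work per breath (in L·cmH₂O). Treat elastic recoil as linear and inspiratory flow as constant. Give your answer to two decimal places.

4.32

With constant inspiratory flow the resistive pressure is constant at PIP − Pplat = 28.5 − 19.5 = 9.0 cmH2O, so resistive work = 9.0 × 0.480 = 4.32 L·cmH2O.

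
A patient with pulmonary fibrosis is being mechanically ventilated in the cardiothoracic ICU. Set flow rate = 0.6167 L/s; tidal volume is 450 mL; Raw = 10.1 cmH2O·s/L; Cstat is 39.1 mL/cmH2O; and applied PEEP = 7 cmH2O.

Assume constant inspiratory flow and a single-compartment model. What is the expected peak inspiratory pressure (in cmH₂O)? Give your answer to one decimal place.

Equation of motion (constant flow): PIP = Vt/C + R·V̇ + PEEP.
PIP = 450/39.1 + 10.1×0.6167 + 7 = 11.509 + 6.229 + 7 = 24.738 cmH2O.

24.7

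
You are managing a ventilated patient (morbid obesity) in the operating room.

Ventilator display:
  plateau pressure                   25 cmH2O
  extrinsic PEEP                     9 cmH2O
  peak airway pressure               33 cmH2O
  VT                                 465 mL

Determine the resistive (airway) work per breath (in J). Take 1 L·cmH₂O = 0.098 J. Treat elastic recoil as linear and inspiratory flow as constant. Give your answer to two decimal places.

0.36

With constant inspiratory flow the resistive pressure is constant at PIP − Pplat = 33 − 25 = 8.0 cmH2O, so resistive work = 8.0 × 0.465 = 3.72 L·cmH2O.
× 0.098 J/(L·cmH2O) → 0.3646 J.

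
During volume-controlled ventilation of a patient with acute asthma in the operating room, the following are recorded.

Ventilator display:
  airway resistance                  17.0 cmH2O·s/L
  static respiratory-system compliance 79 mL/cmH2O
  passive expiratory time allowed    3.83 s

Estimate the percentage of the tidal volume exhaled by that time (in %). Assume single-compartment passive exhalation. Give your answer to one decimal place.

94.2

τ = R × C = 17.0 × 79 mL/cmH2O = 17.0 × 0.079 L/cmH2O = 1.343 s.
Passive exhalation: V(t)/V₀ = e^(−t/τ) = e^(−3.83/1.343) = 0.05774.
Fraction exhaled = 1 − 0.05774 = 0.9423 → 94.23%.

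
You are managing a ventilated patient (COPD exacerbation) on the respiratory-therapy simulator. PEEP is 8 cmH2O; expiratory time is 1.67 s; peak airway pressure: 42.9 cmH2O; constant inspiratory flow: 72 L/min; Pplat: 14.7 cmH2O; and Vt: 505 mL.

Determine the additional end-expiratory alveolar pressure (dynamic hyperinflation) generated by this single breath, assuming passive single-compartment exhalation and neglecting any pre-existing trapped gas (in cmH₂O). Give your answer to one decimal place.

2.6

Flow: 72 L/min ÷ 60 = 1.2 L/s.
R = (PIP − Pplat)/V̇ = (42.9 − 14.7) / 1.2 = 28.2/1.2 = 23.5 cmH2O·s/L.
C = Vt/(Pplat − PEEP) = 505.0 / (14.7 − 8) = 505.0/6.7 = 75.373 mL/cmH2O.
τ = R × C = 23.5 × 0.07537 L/cmH2O = 1.771 s.
Fraction remaining = e^(−Te/τ) = e^(−1.67/1.771) = 0.3895; trapped volume = 505.0 × 0.3895 = 196.7 mL.
Additional alveolar pressure from trapping ≈ V_trapped / C = 196.7 / 75.373 = 2.61 cmH2O.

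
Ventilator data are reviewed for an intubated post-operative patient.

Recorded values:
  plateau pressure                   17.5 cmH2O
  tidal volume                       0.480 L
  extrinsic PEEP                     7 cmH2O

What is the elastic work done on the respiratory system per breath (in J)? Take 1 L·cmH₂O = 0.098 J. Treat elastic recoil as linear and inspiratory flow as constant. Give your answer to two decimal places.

0.25

Elastic work ≈ ½ × (Pplat − PEEP) × Vt = 0.5 × (17.5 − 7) × 0.480 L = 0.5 × 10.5 × 0.480 = 2.52 L·cmH2O.
× 0.098 J/(L·cmH2O) → 0.247 J.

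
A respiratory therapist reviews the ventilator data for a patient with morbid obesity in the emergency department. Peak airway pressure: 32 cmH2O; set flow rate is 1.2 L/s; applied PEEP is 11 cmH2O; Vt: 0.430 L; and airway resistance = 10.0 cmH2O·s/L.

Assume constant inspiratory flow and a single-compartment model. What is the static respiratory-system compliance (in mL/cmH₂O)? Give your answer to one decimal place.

47.8

Equation of motion (constant flow): PIP = Vt/C + R·V̇ + PEEP.
Vt/C = PIP − R·V̇ − PEEP = 32 − 10.0×1.2 − 11 = 32 − 12.0 − 11 = 9.0 cmH2O.
C = Vt / 9.0 = 430 / 9.0 = 47.778 mL/cmH2O.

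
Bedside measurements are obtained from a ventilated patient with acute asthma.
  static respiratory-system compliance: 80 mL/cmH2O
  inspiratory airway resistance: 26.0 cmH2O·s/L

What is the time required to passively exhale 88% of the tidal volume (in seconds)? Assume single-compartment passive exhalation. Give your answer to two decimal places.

τ = R × C = 26.0 × 80 mL/cmH2O = 26.0 × 0.080 L/cmH2O = 2.08 s.
Exhaled fraction f = 1 − e^(−t/τ) → t = −τ·ln(1 − f) = −2.08·ln(0.12) = 4.41 s.

4.41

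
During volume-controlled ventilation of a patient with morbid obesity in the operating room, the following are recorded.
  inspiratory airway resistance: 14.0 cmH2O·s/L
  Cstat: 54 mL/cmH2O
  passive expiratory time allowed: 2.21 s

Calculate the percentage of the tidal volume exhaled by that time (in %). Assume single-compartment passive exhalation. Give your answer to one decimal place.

τ = R × C = 14.0 × 54 mL/cmH2O = 14.0 × 0.054 L/cmH2O = 0.756 s.
Passive exhalation: V(t)/V₀ = e^(−t/τ) = e^(−2.21/0.756) = 0.05376.
Fraction exhaled = 1 − 0.05376 = 0.9462 → 94.62%.

94.6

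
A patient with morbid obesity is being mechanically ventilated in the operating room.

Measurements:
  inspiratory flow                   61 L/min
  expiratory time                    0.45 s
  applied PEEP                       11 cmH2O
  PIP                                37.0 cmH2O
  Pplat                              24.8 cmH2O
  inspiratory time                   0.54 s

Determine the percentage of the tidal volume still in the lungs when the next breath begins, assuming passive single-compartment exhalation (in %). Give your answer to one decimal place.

39.0

Flow: 61 L/min ÷ 60 = 1.0167 L/s.
Vt = flow × Ti = 1.0167 L/s × 0.54 s × 1000 mL/L = 549.02 mL.
R = (PIP − Pplat)/V̇ = (37.0 − 24.8) / 1.0167 = 12.2/1.0167 = 12.0 cmH2O·s/L.
C = Vt/(Pplat − PEEP) = 549.02 / (24.8 − 11) = 549.02/13.8 = 39.784 mL/cmH2O.
τ = R × C = 12.0 × 0.03978 L/cmH2O = 0.4774 s.
Fraction remaining at end-expiration = e^(−Te/τ) = e^(−0.45/0.4774) = 0.3896 → 38.96%.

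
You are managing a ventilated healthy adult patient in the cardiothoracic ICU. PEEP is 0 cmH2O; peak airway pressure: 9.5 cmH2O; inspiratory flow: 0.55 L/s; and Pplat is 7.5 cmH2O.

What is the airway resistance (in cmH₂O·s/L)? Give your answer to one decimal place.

Raw = (PIP − Pplat) / flow = (9.5 − 7.5) / 0.55 = 2.0 / 0.55 = 3.636 cmH2O·s/L.

3.6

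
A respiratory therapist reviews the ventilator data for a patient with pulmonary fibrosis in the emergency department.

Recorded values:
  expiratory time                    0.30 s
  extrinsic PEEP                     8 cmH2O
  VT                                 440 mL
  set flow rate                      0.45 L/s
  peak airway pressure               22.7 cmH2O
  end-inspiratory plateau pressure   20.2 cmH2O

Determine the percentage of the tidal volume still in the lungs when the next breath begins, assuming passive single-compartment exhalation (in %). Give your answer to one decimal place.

22.4

R = (PIP − Pplat)/V̇ = (22.7 − 20.2) / 0.45 = 2.5/0.45 = 5.556 cmH2O·s/L.
C = Vt/(Pplat − PEEP) = 440.0 / (20.2 − 8) = 440.0/12.2 = 36.066 mL/cmH2O.
τ = R × C = 5.556 × 0.03607 L/cmH2O = 0.2004 s.
Fraction remaining at end-expiration = e^(−Te/τ) = e^(−0.30/0.2004) = 0.2238 → 22.38%.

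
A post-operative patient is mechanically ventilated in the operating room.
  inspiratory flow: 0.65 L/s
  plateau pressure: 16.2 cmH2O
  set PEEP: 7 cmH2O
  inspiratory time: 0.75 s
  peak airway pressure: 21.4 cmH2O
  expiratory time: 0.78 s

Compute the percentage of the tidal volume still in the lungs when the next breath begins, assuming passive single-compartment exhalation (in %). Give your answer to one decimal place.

15.9

Vt = flow × Ti = 0.65 L/s × 0.75 s × 1000 mL/L = 487.5 mL.
R = (PIP − Pplat)/V̇ = (21.4 − 16.2) / 0.65 = 5.2/0.65 = 8.0 cmH2O·s/L.
C = Vt/(Pplat − PEEP) = 487.5 / (16.2 − 7) = 487.5/9.2 = 52.989 mL/cmH2O.
τ = R × C = 8.0 × 0.05299 L/cmH2O = 0.4239 s.
Fraction remaining at end-expiration = e^(−Te/τ) = e^(−0.78/0.4239) = 0.1588 → 15.88%.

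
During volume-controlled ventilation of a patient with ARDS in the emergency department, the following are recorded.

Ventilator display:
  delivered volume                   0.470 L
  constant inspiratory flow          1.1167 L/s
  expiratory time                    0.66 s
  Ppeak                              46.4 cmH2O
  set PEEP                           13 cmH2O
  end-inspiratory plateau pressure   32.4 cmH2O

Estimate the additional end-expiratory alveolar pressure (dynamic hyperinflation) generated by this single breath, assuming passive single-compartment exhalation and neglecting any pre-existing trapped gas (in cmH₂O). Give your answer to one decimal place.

2.2

R = (PIP − Pplat)/V̇ = (46.4 − 32.4) / 1.1167 = 14.0/1.1167 = 12.537 cmH2O·s/L.
C = Vt/(Pplat − PEEP) = 470.0 / (32.4 − 13) = 470.0/19.4 = 24.227 mL/cmH2O.
τ = R × C = 12.537 × 0.02423 L/cmH2O = 0.3038 s.
Fraction remaining = e^(−Te/τ) = e^(−0.66/0.3038) = 0.1139; trapped volume = 470.0 × 0.1139 = 53.533 mL.
Additional alveolar pressure from trapping ≈ V_trapped / C = 53.533 / 24.227 = 2.21 cmH2O.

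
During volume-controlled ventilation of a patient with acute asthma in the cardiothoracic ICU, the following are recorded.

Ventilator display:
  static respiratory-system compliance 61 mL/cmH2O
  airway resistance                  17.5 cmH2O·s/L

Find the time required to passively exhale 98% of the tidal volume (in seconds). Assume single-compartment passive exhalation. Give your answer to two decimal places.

4.18

τ = R × C = 17.5 × 61 mL/cmH2O = 17.5 × 0.061 L/cmH2O = 1.068 s.
Exhaled fraction f = 1 − e^(−t/τ) → t = −τ·ln(1 − f) = −1.068·ln(0.02) = 4.178 s.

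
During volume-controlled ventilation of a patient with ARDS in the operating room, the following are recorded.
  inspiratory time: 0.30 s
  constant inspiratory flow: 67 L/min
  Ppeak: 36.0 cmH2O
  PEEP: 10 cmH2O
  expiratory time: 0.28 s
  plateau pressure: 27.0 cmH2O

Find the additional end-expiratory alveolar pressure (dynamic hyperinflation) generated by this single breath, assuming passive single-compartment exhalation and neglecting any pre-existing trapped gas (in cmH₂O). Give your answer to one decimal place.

Flow: 67 L/min ÷ 60 = 1.1167 L/s.
Vt = flow × Ti = 1.1167 L/s × 0.30 s × 1000 mL/L = 335.01 mL.
R = (PIP − Pplat)/V̇ = (36.0 − 27.0) / 1.1167 = 9.0/1.1167 = 8.059 cmH2O·s/L.
C = Vt/(Pplat − PEEP) = 335.01 / (27.0 − 10) = 335.01/17.0 = 19.706 mL/cmH2O.
τ = R × C = 8.059 × 0.01971 L/cmH2O = 0.1588 s.
Fraction remaining = e^(−Te/τ) = e^(−0.28/0.1588) = 0.1715; trapped volume = 335.01 × 0.1715 = 57.454 mL.
Additional alveolar pressure from trapping ≈ V_trapped / C = 57.454 / 19.706 = 2.916 cmH2O.

2.9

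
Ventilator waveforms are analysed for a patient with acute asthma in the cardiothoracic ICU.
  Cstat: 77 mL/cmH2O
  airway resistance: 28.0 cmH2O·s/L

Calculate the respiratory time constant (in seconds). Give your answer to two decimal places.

2.16

τ = R × C = 28.0 × 77 mL/cmH2O = 28.0 × 0.077 L/cmH2O = 2.156 s.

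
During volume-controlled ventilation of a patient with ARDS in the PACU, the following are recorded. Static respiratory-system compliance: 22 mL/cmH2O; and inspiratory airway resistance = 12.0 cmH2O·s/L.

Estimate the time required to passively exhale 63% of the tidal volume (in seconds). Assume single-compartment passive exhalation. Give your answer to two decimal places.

0.26

τ = R × C = 12.0 × 22 mL/cmH2O = 12.0 × 0.022 L/cmH2O = 0.264 s.
Exhaled fraction f = 1 − e^(−t/τ) → t = −τ·ln(1 − f) = −0.264·ln(0.37) = 0.2625 s.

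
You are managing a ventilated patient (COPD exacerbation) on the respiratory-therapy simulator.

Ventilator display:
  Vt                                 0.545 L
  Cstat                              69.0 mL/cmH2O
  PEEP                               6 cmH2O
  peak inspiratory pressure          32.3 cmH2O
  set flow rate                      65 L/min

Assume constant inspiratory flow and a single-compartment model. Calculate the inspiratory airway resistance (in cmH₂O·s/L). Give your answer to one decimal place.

17.0

Flow: 65 L/min ÷ 60 = 1.0833 L/s.
Equation of motion (constant flow): PIP = Vt/C + R·V̇ + PEEP.
R·V̇ = PIP − Vt/C − PEEP = 32.3 − 545/69.0 − 6 = 32.3 − 7.899 − 6 = 18.401 cmH2O.
R = 18.401 / 1.0833 = 16.986 cmH2O·s/L.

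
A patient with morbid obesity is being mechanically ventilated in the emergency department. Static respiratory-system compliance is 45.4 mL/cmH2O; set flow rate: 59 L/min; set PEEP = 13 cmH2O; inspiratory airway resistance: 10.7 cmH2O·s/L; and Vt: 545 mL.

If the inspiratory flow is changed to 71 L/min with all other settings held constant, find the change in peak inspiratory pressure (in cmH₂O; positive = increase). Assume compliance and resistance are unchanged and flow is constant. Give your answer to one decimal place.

Flow: 59 L/min ÷ 60 = 0.9833 L/s.
New flow: 71 L/min ÷ 60 = 1.1833 L/s.
PIP = Vt/C + R·V̇ + PEEP (constant-flow equation of motion).
Only the resistive term changes: ΔPIP = R × ΔV̇ = 10.7 × (1.1833 − 0.9833) = 10.7 × 0.2 = 2.14 cmH2O.

2.1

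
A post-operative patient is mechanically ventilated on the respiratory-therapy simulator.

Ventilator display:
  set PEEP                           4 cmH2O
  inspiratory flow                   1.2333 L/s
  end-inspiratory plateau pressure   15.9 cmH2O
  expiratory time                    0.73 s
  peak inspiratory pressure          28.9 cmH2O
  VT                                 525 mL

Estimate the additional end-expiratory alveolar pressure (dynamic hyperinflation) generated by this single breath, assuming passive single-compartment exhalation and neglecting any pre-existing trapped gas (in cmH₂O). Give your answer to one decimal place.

2.5

R = (PIP − Pplat)/V̇ = (28.9 − 15.9) / 1.2333 = 13.0/1.2333 = 10.541 cmH2O·s/L.
C = Vt/(Pplat − PEEP) = 525.0 / (15.9 − 4) = 525.0/11.9 = 44.118 mL/cmH2O.
τ = R × C = 10.541 × 0.04412 L/cmH2O = 0.4651 s.
Fraction remaining = e^(−Te/τ) = e^(−0.73/0.4651) = 0.2081; trapped volume = 525.0 × 0.2081 = 109.25 mL.
Additional alveolar pressure from trapping ≈ V_trapped / C = 109.25 / 44.118 = 2.476 cmH2O.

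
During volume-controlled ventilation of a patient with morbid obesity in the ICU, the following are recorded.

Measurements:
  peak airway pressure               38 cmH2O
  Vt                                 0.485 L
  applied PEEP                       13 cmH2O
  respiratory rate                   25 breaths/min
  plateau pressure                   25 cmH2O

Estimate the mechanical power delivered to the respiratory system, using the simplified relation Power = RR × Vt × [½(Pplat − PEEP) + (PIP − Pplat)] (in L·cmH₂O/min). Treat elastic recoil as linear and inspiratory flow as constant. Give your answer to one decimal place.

230.4

Per-breath work = Vt × [½(Pplat−PEEP) + (PIP−Pplat)] = 0.485 × [0.5×12.0 + 13.0] = 0.485 × 19.0 = 9.215 L·cmH2O.
Power = 25 × 9.215 = 230.38 L·cmH2O/min.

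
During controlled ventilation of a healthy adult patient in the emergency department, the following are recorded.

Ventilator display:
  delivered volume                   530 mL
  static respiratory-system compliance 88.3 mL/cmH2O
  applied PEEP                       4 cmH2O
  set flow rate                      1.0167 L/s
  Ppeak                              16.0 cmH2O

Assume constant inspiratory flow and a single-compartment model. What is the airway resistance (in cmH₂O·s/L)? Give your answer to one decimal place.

Equation of motion (constant flow): PIP = Vt/C + R·V̇ + PEEP.
R·V̇ = PIP − Vt/C − PEEP = 16.0 − 530/88.3 − 4 = 16.0 − 6.002 − 4 = 5.998 cmH2O.
R = 5.998 / 1.0167 = 5.899 cmH2O·s/L.

5.9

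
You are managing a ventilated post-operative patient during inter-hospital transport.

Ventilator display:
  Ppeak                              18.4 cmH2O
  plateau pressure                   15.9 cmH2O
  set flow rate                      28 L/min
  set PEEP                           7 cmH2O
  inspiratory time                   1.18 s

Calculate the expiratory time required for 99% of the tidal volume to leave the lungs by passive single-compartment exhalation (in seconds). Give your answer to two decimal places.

Flow: 28 L/min ÷ 60 = 0.4667 L/s.
Vt = flow × Ti = 0.4667 L/s × 1.18 s × 1000 mL/L = 550.71 mL.
R = (PIP − Pplat)/V̇ = (18.4 − 15.9) / 0.4667 = 2.5/0.4667 = 5.357 cmH2O·s/L.
C = Vt/(Pplat − PEEP) = 550.71 / (15.9 − 7) = 550.71/8.9 = 61.878 mL/cmH2O.
τ = R × C = 5.357 × 0.06188 L/cmH2O = 0.3315 s.
t = −τ·ln(1 − 0.99) = −0.3315·ln(0.01) = 1.527 s.

1.53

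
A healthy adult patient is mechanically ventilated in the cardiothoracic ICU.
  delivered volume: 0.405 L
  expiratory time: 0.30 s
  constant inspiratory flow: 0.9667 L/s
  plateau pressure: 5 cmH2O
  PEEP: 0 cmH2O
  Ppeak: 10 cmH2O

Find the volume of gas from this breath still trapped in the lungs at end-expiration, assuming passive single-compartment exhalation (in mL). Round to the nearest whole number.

198

R = (PIP − Pplat)/V̇ = (10 − 5) / 0.9667 = 5.0/0.9667 = 5.172 cmH2O·s/L.
C = Vt/(Pplat − PEEP) = 405.0 / (5 − 0) = 405.0/5.0 = 81.0 mL/cmH2O.
τ = R × C = 5.172 × 0.081 L/cmH2O = 0.4189 s.
Fraction remaining = e^(−Te/τ) = e^(−0.30/0.4189) = 0.4886.
Trapped volume = 405.0 × 0.4886 = 197.88 mL.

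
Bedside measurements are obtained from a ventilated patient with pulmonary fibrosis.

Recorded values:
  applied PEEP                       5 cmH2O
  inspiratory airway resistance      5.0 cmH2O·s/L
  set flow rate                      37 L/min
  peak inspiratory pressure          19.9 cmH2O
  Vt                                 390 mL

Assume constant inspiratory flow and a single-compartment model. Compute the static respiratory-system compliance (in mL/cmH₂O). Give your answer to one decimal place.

Flow: 37 L/min ÷ 60 = 0.6167 L/s.
Equation of motion (constant flow): PIP = Vt/C + R·V̇ + PEEP.
Vt/C = PIP − R·V̇ − PEEP = 19.9 − 5.0×0.6167 − 5 = 19.9 − 3.084 − 5 = 11.816 cmH2O.
C = Vt / 11.816 = 390 / 11.816 = 33.006 mL/cmH2O.

33.0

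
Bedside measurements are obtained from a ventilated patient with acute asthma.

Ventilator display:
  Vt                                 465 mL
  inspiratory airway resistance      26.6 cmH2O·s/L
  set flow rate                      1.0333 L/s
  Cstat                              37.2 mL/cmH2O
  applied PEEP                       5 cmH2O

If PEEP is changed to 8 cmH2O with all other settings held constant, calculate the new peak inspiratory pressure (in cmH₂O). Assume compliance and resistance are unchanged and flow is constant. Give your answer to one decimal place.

48.0

PIP = Vt/C + R·V̇ + PEEP (constant-flow equation of motion).
Only the baseline term changes: ΔPIP = ΔPEEP = 8 − 5 = 3.0 cmH2O.
Original PIP = 465/37.2 + 26.6×1.0333 + 5 = 44.986 cmH2O; new PIP = 44.986 + (3.0) = 47.986 cmH2O.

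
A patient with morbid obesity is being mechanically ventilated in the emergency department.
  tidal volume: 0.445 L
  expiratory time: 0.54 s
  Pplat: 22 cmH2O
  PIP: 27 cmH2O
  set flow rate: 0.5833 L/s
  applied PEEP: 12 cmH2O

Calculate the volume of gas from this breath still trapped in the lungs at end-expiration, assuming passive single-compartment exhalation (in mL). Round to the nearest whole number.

R = (PIP − Pplat)/V̇ = (27 − 22) / 0.5833 = 5.0/0.5833 = 8.572 cmH2O·s/L.
C = Vt/(Pplat − PEEP) = 445.0 / (22 − 12) = 445.0/10.0 = 44.5 mL/cmH2O.
τ = R × C = 8.572 × 0.0445 L/cmH2O = 0.3815 s.
Fraction remaining = e^(−Te/τ) = e^(−0.54/0.3815) = 0.2428.
Trapped volume = 445.0 × 0.2428 = 108.05 mL.

108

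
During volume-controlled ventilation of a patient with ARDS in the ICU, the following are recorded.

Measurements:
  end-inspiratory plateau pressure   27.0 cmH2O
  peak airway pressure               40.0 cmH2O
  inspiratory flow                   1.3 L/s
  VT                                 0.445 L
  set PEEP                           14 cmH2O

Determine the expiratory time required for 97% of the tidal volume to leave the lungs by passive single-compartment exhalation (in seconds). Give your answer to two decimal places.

R = (PIP − Pplat)/V̇ = (40.0 − 27.0) / 1.3 = 13.0/1.3 = 10.0 cmH2O·s/L.
C = Vt/(Pplat − PEEP) = 445.0 / (27.0 − 14) = 445.0/13.0 = 34.231 mL/cmH2O.
τ = R × C = 10.0 × 0.03423 L/cmH2O = 0.3423 s.
t = −τ·ln(1 − 0.97) = −0.3423·ln(0.03) = 1.2 s.

1.20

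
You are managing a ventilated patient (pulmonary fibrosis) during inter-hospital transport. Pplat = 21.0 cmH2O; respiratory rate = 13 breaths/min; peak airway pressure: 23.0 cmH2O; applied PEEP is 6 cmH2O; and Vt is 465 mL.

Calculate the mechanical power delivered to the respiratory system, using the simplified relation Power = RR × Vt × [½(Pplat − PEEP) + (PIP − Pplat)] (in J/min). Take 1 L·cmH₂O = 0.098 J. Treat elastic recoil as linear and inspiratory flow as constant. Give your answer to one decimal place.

Per-breath work = Vt × [½(Pplat−PEEP) + (PIP−Pplat)] = 0.465 × [0.5×15.0 + 2.0] = 0.465 × 9.5 = 4.418 L·cmH2O.
Power = 13 × 4.418 = 57.434 L·cmH2O/min.
× 0.098 J/(L·cmH2O) → 5.629 J/min.

5.6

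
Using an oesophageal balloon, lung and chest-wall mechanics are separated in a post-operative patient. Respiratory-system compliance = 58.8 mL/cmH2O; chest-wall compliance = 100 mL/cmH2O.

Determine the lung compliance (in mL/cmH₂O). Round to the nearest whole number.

1/CL = 1/Crs − 1/Ccw.
1/CL = 1/58.8 − 1/100 = 0.007007.
CL = 142.71 mL/cmH2O.

143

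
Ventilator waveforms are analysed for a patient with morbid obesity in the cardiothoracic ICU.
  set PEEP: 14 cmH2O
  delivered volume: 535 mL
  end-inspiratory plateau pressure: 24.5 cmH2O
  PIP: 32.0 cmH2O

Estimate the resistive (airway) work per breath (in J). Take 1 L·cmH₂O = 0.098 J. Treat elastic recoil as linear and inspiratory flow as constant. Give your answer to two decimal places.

With constant inspiratory flow the resistive pressure is constant at PIP − Pplat = 32.0 − 24.5 = 7.5 cmH2O, so resistive work = 7.5 × 0.535 = 4.013 L·cmH2O.
× 0.098 J/(L·cmH2O) → 0.3933 J.

0.39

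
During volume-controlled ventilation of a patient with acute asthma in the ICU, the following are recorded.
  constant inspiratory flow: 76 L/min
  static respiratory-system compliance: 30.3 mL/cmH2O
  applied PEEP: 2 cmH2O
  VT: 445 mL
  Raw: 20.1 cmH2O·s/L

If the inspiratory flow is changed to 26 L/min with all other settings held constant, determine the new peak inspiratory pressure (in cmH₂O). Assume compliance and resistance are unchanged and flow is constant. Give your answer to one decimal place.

Flow: 76 L/min ÷ 60 = 1.2667 L/s.
New flow: 26 L/min ÷ 60 = 0.4333 L/s.
PIP = Vt/C + R·V̇ + PEEP (constant-flow equation of motion).
Only the resistive term changes: ΔPIP = R × ΔV̇ = 20.1 × (0.4333 − 1.2667) = 20.1 × -0.8334 = -16.751 cmH2O.
Original PIP = 445/30.3 + 20.1×1.2667 + 2 = 42.147 cmH2O; new PIP = 42.147 + (-16.751) = 25.396 cmH2O.

25.4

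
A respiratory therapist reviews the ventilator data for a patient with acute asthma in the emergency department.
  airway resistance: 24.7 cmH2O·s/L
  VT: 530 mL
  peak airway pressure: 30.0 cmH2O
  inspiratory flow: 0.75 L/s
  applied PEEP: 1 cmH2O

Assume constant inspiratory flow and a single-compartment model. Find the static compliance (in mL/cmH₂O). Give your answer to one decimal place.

Equation of motion (constant flow): PIP = Vt/C + R·V̇ + PEEP.
Vt/C = PIP − R·V̇ − PEEP = 30.0 − 24.7×0.75 − 1 = 30.0 − 18.525 − 1 = 10.475 cmH2O.
C = Vt / 10.475 = 530 / 10.475 = 50.597 mL/cmH2O.

50.6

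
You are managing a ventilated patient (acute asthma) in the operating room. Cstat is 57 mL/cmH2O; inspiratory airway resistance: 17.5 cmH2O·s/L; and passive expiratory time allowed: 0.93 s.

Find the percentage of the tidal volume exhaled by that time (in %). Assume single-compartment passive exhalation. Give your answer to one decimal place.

τ = R × C = 17.5 × 57 mL/cmH2O = 17.5 × 0.057 L/cmH2O = 0.9975 s.
Passive exhalation: V(t)/V₀ = e^(−t/τ) = e^(−0.93/0.9975) = 0.3936.
Fraction exhaled = 1 − 0.3936 = 0.6064 → 60.64%.

60.6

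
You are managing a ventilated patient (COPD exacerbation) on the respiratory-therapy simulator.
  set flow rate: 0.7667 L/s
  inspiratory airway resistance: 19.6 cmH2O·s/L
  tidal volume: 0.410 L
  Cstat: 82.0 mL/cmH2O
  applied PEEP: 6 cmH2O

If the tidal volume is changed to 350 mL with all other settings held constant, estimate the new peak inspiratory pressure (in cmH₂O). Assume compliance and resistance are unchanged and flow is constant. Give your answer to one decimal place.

25.3

PIP = Vt/C + R·V̇ + PEEP (constant-flow equation of motion).
Only the elastic term changes: ΔPIP = ΔVt / C = (350 − 410) / 82.0 = -0.7317 cmH2O.
Original PIP = 410/82.0 + 19.6×0.7667 + 6 = 26.027 cmH2O; new PIP = 26.027 + (-0.7317) = 25.295 cmH2O.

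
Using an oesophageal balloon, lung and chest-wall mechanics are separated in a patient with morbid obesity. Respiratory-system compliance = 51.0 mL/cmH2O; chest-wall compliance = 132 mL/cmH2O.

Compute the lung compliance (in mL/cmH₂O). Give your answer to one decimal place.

1/CL = 1/Crs − 1/Ccw.
1/CL = 1/51.0 − 1/132 = 0.01203.
CL = 83.126 mL/cmH2O.

83.1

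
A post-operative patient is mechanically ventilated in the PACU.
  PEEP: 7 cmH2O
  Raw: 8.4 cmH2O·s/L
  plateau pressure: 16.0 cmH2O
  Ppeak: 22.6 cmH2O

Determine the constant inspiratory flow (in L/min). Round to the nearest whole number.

47

flow = (PIP − Pplat) / Raw = (22.6 − 16.0) / 8.4 = 0.7857 L/s × 60 = 47.142 L/min.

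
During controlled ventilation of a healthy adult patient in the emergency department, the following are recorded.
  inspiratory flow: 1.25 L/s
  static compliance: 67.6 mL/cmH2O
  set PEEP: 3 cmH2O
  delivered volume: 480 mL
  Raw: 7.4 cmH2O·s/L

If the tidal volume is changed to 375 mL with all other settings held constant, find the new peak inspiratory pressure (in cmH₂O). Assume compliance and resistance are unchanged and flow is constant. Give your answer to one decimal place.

17.8

PIP = Vt/C + R·V̇ + PEEP (constant-flow equation of motion).
Only the elastic term changes: ΔPIP = ΔVt / C = (375 − 480) / 67.6 = -1.553 cmH2O.
Original PIP = 480/67.6 + 7.4×1.25 + 3 = 19.351 cmH2O; new PIP = 19.351 + (-1.553) = 17.798 cmH2O.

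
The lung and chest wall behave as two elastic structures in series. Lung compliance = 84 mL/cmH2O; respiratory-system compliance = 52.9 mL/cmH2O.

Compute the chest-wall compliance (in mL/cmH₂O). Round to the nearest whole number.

143

1/Ccw = 1/Crs − 1/CL.
1/Ccw = 1/52.9 − 1/84 = 0.006999.
Ccw = 142.88 mL/cmH2O.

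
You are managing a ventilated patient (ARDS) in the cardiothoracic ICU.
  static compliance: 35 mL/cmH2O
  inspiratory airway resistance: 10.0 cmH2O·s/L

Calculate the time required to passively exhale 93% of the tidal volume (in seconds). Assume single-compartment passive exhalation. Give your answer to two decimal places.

0.93

τ = R × C = 10.0 × 35 mL/cmH2O = 10.0 × 0.035 L/cmH2O = 0.35 s.
Exhaled fraction f = 1 − e^(−t/τ) → t = −τ·ln(1 − f) = −0.35·ln(0.07) = 0.9307 s.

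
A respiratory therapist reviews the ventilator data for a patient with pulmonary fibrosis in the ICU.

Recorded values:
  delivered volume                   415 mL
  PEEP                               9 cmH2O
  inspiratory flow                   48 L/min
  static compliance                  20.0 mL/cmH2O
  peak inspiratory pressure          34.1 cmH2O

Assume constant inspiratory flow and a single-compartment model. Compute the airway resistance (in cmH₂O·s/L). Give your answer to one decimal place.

5.4

Flow: 48 L/min ÷ 60 = 0.8 L/s.
Equation of motion (constant flow): PIP = Vt/C + R·V̇ + PEEP.
R·V̇ = PIP − Vt/C − PEEP = 34.1 − 415/20.0 − 9 = 34.1 − 20.75 − 9 = 4.35 cmH2O.
R = 4.35 / 0.8 = 5.438 cmH2O·s/L.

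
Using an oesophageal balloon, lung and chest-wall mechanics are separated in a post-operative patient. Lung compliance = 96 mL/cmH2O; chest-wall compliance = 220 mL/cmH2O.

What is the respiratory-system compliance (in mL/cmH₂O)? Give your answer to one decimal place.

66.8

Lung and chest wall are elastances in series: 1/Crs = 1/CL + 1/Ccw.
1/Crs = 1/96 + 1/220 = 0.01496.
Crs = 66.845 mL/cmH2O.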